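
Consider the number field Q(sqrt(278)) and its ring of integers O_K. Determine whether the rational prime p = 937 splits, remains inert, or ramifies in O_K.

278 mod 4 = 2, hence disc K = 4·278 = 1112 and O_K = ℤ[√278].
937 ∤ 1112, so 937 is unramified.
(278/937) = 278^468 mod 937 = 936, giving Legendre symbol -1.
d is a non-residue mod p, hence 937 remains inert in O_K.

937 remains inert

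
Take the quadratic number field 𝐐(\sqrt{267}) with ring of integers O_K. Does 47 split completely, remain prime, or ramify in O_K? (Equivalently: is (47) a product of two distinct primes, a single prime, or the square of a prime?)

267 mod 4 = 3, hence disc K = 4·267 = 1068 and O_K = ℤ[√267].
Since gcd(47, 1068) = 1 the prime 47 does not ramify.
(267/47) = 32^23 mod 47 = 1, giving Legendre symbol 1.
(267/47) = 1, so 47 splits.

splits completely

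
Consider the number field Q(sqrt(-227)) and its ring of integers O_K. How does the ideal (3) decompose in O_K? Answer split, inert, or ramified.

-227 mod 4 = 1, hence disc K = -227 and O_K = ℤ[(1+√-227)/2].
disc(K) = -227 is not divisible by 3; 3 is unramified.
(-227/3) = 1^1 mod 3 = 1, giving Legendre symbol 1.
d is a quadratic residue mod p, hence 3 splits in O_K.

split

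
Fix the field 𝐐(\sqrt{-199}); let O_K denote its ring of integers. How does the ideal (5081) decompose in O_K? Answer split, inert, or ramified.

Since -199 ≡ 1 mod 4, the ring of integers is ℤ[(1+√-199)/2] with discriminant -199.
disc(K) = -199 is not divisible by 5081; 5081 is unramified.
Compute (-199/5081) via Euler: 4882^((5081-1)/2) mod 5081 = 1, so (-199/5081) = 1.
Legendre symbol 1 ⇒ 5081 is split.

split — (5081) = 𝔭₁𝔭₂ with 𝔭₁ ≠ 𝔭₂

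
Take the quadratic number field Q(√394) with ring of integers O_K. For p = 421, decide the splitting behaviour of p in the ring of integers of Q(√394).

splits completely

Since 394 ≢ 1 mod 4, the ring of integers is ℤ[√394] with discriminant 4·394 = 1576.
disc(K) = 1576 is not divisible by 421; 421 is unramified.
Compute (394/421) via Euler: 394^((421-1)/2) mod 421 = 1, so (394/421) = 1.
Legendre symbol 1 ⇒ 421 is split.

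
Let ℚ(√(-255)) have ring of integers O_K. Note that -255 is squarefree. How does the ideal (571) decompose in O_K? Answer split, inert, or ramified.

inert

d = -255 ≡ 1 (mod 4), so O_K = ℤ[(1+√-255)/2] and disc(K) = d = -255.
Since gcd(571, -255) = 1 the prime 571 does not ramify.
Legendre symbol by Euler's criterion: (-255/571) ≡ (-255)^285 ≡ 570 (mod 571), i.e. (-255/571) = -1.
d is a non-residue mod p, hence 571 remains inert in O_K.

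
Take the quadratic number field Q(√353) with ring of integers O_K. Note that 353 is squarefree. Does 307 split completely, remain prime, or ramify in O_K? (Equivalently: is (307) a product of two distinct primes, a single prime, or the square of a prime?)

353 mod 4 = 1, hence disc K = 353 and O_K = ℤ[(1+√353)/2].
disc(K) = 353 is not divisible by 307; 307 is unramified.
Legendre symbol by Euler's criterion: (353/307) ≡ 353^153 ≡ 1 (mod 307), i.e. (353/307) = 1.
Legendre symbol 1 ⇒ 307 is split.

split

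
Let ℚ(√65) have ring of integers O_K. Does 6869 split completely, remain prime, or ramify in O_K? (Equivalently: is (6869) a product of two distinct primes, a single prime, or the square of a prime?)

65 mod 4 = 1, hence disc K = 65 and O_K = ℤ[(1+√65)/2].
6869 ∤ 65, so 6869 is unramified.
(65/6869) = 65^3434 mod 6869 = 6868, giving Legendre symbol -1.
(65/6869) = -1, so 6869 is inert.

p is inert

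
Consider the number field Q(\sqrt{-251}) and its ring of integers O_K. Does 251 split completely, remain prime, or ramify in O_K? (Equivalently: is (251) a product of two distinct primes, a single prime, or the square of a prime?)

ramifies in O_K

-251 mod 4 = 1, hence disc K = -251 and O_K = ℤ[(1+√-251)/2].
251 divides disc(K) = -251, so 251 ramifies.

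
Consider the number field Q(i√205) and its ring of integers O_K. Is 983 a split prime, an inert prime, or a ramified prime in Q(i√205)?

split

-205 mod 4 = 3, hence disc K = 4·(-205) = -820 and O_K = ℤ[√-205].
Since gcd(983, -820) = 1 the prime 983 does not ramify.
Compute (-205/983) via Euler: 778^((983-1)/2) mod 983 = 1, so (-205/983) = 1.
Legendre symbol 1 ⇒ 983 is split.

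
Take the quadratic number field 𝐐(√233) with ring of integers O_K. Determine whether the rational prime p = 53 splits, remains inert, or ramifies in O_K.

inert

d = 233 ≡ 1 (mod 4), so O_K = ℤ[(1+√233)/2] and disc(K) = d = 233.
Since gcd(53, 233) = 1 the prime 53 does not ramify.
(233/53) = 21^26 mod 53 = 52, giving Legendre symbol -1.
Legendre symbol -1 ⇒ 53 is inert.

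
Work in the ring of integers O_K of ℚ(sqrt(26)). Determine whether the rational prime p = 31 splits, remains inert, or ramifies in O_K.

Since 26 ≢ 1 mod 4, the ring of integers is ℤ[√26] with discriminant 4·26 = 104.
Since gcd(31, 104) = 1 the prime 31 does not ramify.
Compute (26/31) via Euler: 26^((31-1)/2) mod 31 = 30, so (26/31) = -1.
d is a non-residue mod p, hence 31 remains inert in O_K.

inert — (31) stays prime in O_K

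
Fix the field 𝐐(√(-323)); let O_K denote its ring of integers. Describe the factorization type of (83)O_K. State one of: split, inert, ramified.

splits completely

Since -323 ≡ 1 mod 4, the ring of integers is ℤ[(1+√-323)/2] with discriminant -323.
Since gcd(83, -323) = 1 the prime 83 does not ramify.
Compute (-323/83) via Euler: 9^((83-1)/2) mod 83 = 1, so (-323/83) = 1.
d is a quadratic residue mod p, hence 83 splits in O_K.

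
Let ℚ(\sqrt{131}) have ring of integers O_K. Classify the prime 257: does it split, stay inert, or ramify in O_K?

inert

131 mod 4 = 3, hence disc K = 4·131 = 524 and O_K = ℤ[√131].
Since gcd(257, 524) = 1 the prime 257 does not ramify.
Euler's criterion: 131^128 mod 257 = 256. Thus (131|257) = -1.
(131/257) = -1, so 257 is inert.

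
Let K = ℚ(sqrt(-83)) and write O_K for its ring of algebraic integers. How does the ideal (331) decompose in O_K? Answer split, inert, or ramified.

331 remains inert

Since -83 ≡ 1 mod 4, the ring of integers is ℤ[(1+√-83)/2] with discriminant -83.
331 ∤ -83, so 331 is unramified.
Legendre symbol by Euler's criterion: (-83/331) ≡ (-83)^165 ≡ 330 (mod 331), i.e. (-83/331) = -1.
(-83/331) = -1, so 331 is inert.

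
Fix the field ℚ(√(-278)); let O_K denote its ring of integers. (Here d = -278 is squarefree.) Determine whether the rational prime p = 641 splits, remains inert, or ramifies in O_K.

Since -278 ≢ 1 mod 4, the ring of integers is ℤ[√-278] with discriminant 4·(-278) = -1112.
641 ∤ -1112, so 641 is unramified.
(-278/641) = 363^320 mod 641 = 640, giving Legendre symbol -1.
d is a non-residue mod p, hence 641 remains inert in O_K.

641 remains inert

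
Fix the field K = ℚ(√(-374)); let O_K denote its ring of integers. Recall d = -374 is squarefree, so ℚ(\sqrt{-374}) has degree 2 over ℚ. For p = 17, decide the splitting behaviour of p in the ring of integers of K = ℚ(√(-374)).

d = -374 ≡ 2 (mod 4), so O_K = ℤ[√-374] and disc(K) = 4d = -1496.
17 divides disc(K) = -1496, so 17 ramifies.

ramified — (17) = 𝔭²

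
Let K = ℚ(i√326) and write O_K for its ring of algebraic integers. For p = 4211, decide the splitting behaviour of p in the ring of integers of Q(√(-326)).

inert — (4211) stays prime in O_K

-326 mod 4 = 2, hence disc K = 4·(-326) = -1304 and O_K = ℤ[√-326].
Since gcd(4211, -1304) = 1 the prime 4211 does not ramify.
Compute (-326/4211) via Euler: 3885^((4211-1)/2) mod 4211 = 4210, so (-326/4211) = -1.
d is a non-residue mod p, hence 4211 remains inert in O_K.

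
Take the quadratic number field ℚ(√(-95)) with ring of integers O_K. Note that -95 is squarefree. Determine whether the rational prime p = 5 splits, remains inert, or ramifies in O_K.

5 is ramified

d = -95 ≡ 1 (mod 4), so O_K = ℤ[(1+√-95)/2] and disc(K) = d = -95.
Ramification test: 5 | -95. The prime 5 ramifies in K.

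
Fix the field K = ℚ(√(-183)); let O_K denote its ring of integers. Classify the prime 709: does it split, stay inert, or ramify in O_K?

remains prime (inert)

Since -183 ≡ 1 mod 4, the ring of integers is ℤ[(1+√-183)/2] with discriminant -183.
Since gcd(709, -183) = 1 the prime 709 does not ramify.
Legendre symbol by Euler's criterion: (-183/709) ≡ (-183)^354 ≡ 708 (mod 709), i.e. (-183/709) = -1.
Legendre symbol -1 ⇒ 709 is inert.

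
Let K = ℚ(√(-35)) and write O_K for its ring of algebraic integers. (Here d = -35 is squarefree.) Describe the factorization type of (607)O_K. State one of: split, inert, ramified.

-35 mod 4 = 1, hence disc K = -35 and O_K = ℤ[(1+√-35)/2].
Since gcd(607, -35) = 1 the prime 607 does not ramify.
Compute (-35/607) via Euler: 572^((607-1)/2) mod 607 = 1, so (-35/607) = 1.
d is a quadratic residue mod p, hence 607 splits in O_K.

607 splits in O_K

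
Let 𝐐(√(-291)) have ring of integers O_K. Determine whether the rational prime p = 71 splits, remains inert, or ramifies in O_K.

-291 mod 4 = 1, hence disc K = -291 and O_K = ℤ[(1+√-291)/2].
71 ∤ -291, so 71 is unramified.
Compute (-291/71) via Euler: 64^((71-1)/2) mod 71 = 1, so (-291/71) = 1.
(-291/71) = 1, so 71 splits.

split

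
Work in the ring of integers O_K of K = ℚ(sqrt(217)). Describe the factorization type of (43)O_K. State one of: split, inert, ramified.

d = 217 ≡ 1 (mod 4), so O_K = ℤ[(1+√217)/2] and disc(K) = d = 217.
disc(K) = 217 is not divisible by 43; 43 is unramified.
(217/43) = 2^21 mod 43 = 42, giving Legendre symbol -1.
(217/43) = -1, so 43 is inert.

inert — (43) stays prime in O_K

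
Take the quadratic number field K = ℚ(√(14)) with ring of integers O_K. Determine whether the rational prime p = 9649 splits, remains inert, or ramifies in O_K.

14 mod 4 = 2, hence disc K = 4·14 = 56 and O_K = ℤ[√14].
disc(K) = 56 is not divisible by 9649; 9649 is unramified.
Compute (14/9649) via Euler: 14^((9649-1)/2) mod 9649 = 9648, so (14/9649) = -1.
(14/9649) = -1, so 9649 is inert.

9649 remains inert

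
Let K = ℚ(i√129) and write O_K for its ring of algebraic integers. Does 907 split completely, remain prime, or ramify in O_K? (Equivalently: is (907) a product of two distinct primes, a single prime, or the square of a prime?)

d = -129 ≡ 3 (mod 4), so O_K = ℤ[√-129] and disc(K) = 4d = -516.
disc(K) = -516 is not divisible by 907; 907 is unramified.
Euler's criterion: (-129)^453 mod 907 = 906. Thus (-129|907) = -1.
Legendre symbol -1 ⇒ 907 is inert.

907 remains inert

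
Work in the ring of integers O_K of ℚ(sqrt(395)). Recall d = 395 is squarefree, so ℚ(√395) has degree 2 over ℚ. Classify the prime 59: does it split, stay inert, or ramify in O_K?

Since 395 ≢ 1 mod 4, the ring of integers is ℤ[√395] with discriminant 4·395 = 1580.
disc(K) = 1580 is not divisible by 59; 59 is unramified.
Compute (395/59) via Euler: 41^((59-1)/2) mod 59 = 1, so (395/59) = 1.
d is a quadratic residue mod p, hence 59 splits in O_K.

split — (59) = 𝔭₁𝔭₂ with 𝔭₁ ≠ 𝔭₂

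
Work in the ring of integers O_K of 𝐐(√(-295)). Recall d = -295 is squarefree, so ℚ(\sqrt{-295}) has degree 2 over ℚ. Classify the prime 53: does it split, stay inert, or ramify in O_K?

inert — (53) stays prime in O_K

d = -295 ≡ 1 (mod 4), so O_K = ℤ[(1+√-295)/2] and disc(K) = d = -295.
53 ∤ -295, so 53 is unramified.
Euler's criterion: (-295)^26 mod 53 = 52. Thus (-295|53) = -1.
(-295/53) = -1, so 53 is inert.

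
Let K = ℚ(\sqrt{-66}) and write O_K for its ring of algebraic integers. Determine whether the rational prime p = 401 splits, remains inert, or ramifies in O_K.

inert

d = -66 ≡ 2 (mod 4), so O_K = ℤ[√-66] and disc(K) = 4d = -264.
Since gcd(401, -264) = 1 the prime 401 does not ramify.
Legendre symbol by Euler's criterion: (-66/401) ≡ (-66)^200 ≡ 400 (mod 401), i.e. (-66/401) = -1.
d is a non-residue mod p, hence 401 remains inert in O_K.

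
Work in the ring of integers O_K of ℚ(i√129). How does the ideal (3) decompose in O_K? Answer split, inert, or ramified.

ramifies in O_K

-129 mod 4 = 3, hence disc K = 4·(-129) = -516 and O_K = ℤ[√-129].
3 divides disc(K) = -516, so 3 ramifies.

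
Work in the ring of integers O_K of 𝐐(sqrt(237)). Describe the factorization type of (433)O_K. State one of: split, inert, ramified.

split

237 mod 4 = 1, hence disc K = 237 and O_K = ℤ[(1+√237)/2].
Since gcd(433, 237) = 1 the prime 433 does not ramify.
Compute (237/433) via Euler: 237^((433-1)/2) mod 433 = 1, so (237/433) = 1.
Legendre symbol 1 ⇒ 433 is split.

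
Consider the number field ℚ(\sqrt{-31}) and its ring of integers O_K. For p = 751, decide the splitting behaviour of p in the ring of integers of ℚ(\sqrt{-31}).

split — (751) = 𝔭₁𝔭₂ with 𝔭₁ ≠ 𝔭₂

d = -31 ≡ 1 (mod 4), so O_K = ℤ[(1+√-31)/2] and disc(K) = d = -31.
disc(K) = -31 is not divisible by 751; 751 is unramified.
(-31/751) = 720^375 mod 751 = 1, giving Legendre symbol 1.
(-31/751) = 1, so 751 splits.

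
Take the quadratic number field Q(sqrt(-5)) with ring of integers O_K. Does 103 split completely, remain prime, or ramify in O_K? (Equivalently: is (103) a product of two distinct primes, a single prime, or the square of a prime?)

Since -5 ≢ 1 mod 4, the ring of integers is ℤ[√-5] with discriminant 4·(-5) = -20.
disc(K) = -20 is not divisible by 103; 103 is unramified.
Euler's criterion: (-5)^51 mod 103 = 1. Thus (-5|103) = 1.
d is a quadratic residue mod p, hence 103 splits in O_K.

p splits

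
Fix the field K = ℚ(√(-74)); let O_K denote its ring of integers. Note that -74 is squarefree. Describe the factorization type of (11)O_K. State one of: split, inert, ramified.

11 splits in O_K

d = -74 ≡ 2 (mod 4), so O_K = ℤ[√-74] and disc(K) = 4d = -296.
11 ∤ -296, so 11 is unramified.
(-74/11) = 3^5 mod 11 = 1, giving Legendre symbol 1.
Legendre symbol 1 ⇒ 11 is split.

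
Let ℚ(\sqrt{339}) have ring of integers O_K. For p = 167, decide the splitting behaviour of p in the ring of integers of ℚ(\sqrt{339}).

Since 339 ≢ 1 mod 4, the ring of integers is ℤ[√339] with discriminant 4·339 = 1356.
167 ∤ 1356, so 167 is unramified.
Legendre symbol by Euler's criterion: (339/167) ≡ 339^83 ≡ 166 (mod 167), i.e. (339/167) = -1.
Legendre symbol -1 ⇒ 167 is inert.

remains prime (inert)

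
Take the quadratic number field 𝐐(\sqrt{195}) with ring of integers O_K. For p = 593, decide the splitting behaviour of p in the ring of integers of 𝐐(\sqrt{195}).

593 remains inert

195 mod 4 = 3, hence disc K = 4·195 = 780 and O_K = ℤ[√195].
disc(K) = 780 is not divisible by 593; 593 is unramified.
Euler's criterion: 195^296 mod 593 = 592. Thus (195|593) = -1.
(195/593) = -1, so 593 is inert.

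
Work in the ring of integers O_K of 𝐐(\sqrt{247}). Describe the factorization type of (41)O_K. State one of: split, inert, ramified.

247 mod 4 = 3, hence disc K = 4·247 = 988 and O_K = ℤ[√247].
41 ∤ 988, so 41 is unramified.
Compute (247/41) via Euler: 1^((41-1)/2) mod 41 = 1, so (247/41) = 1.
Legendre symbol 1 ⇒ 41 is split.

p splits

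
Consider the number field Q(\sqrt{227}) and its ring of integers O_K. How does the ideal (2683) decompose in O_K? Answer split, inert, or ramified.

Since 227 ≢ 1 mod 4, the ring of integers is ℤ[√227] with discriminant 4·227 = 908.
disc(K) = 908 is not divisible by 2683; 2683 is unramified.
Euler's criterion: 227^1341 mod 2683 = 2682. Thus (227|2683) = -1.
d is a non-residue mod p, hence 2683 remains inert in O_K.

p is inert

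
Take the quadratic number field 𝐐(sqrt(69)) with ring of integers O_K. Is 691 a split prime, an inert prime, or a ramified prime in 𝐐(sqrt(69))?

Since 69 ≡ 1 mod 4, the ring of integers is ℤ[(1+√69)/2] with discriminant 69.
691 ∤ 69, so 691 is unramified.
Legendre symbol by Euler's criterion: (69/691) ≡ 69^345 ≡ 1 (mod 691), i.e. (69/691) = 1.
(69/691) = 1, so 691 splits.

split — (691) = 𝔭₁𝔭₂ with 𝔭₁ ≠ 𝔭₂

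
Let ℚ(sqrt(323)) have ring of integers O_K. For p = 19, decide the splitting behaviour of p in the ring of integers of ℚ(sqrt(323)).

ramifies in O_K

323 mod 4 = 3, hence disc K = 4·323 = 1292 and O_K = ℤ[√323].
Ramification test: 19 | 1292. The prime 19 ramifies in K.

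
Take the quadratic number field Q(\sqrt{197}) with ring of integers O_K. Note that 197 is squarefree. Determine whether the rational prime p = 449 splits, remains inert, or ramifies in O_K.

split — (449) = 𝔭₁𝔭₂ with 𝔭₁ ≠ 𝔭₂

Since 197 ≡ 1 mod 4, the ring of integers is ℤ[(1+√197)/2] with discriminant 197.
disc(K) = 197 is not divisible by 449; 449 is unramified.
Euler's criterion: 197^224 mod 449 = 1. Thus (197|449) = 1.
(197/449) = 1, so 449 splits.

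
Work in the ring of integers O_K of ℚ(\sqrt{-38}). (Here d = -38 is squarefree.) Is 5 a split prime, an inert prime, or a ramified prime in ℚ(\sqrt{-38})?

inert — (5) stays prime in O_K

d = -38 ≡ 2 (mod 4), so O_K = ℤ[√-38] and disc(K) = 4d = -152.
disc(K) = -152 is not divisible by 5; 5 is unramified.
Compute (-38/5) via Euler: 2^((5-1)/2) mod 5 = 4, so (-38/5) = -1.
d is a non-residue mod p, hence 5 remains inert in O_K.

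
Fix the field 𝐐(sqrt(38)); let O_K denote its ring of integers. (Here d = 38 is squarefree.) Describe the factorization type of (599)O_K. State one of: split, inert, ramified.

d = 38 ≡ 2 (mod 4), so O_K = ℤ[√38] and disc(K) = 4d = 152.
disc(K) = 152 is not divisible by 599; 599 is unramified.
Euler's criterion: 38^299 mod 599 = 1. Thus (38|599) = 1.
Legendre symbol 1 ⇒ 599 is split.

split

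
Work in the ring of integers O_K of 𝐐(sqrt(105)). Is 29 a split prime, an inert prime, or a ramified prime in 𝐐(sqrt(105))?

d = 105 ≡ 1 (mod 4), so O_K = ℤ[(1+√105)/2] and disc(K) = d = 105.
disc(K) = 105 is not divisible by 29; 29 is unramified.
Legendre symbol by Euler's criterion: (105/29) ≡ 105^14 ≡ 28 (mod 29), i.e. (105/29) = -1.
Legendre symbol -1 ⇒ 29 is inert.

29 remains inert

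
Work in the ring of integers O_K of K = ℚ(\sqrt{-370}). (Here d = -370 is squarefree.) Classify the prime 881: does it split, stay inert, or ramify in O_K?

Since -370 ≢ 1 mod 4, the ring of integers is ℤ[√-370] with discriminant 4·(-370) = -1480.
disc(K) = -1480 is not divisible by 881; 881 is unramified.
Legendre symbol by Euler's criterion: (-370/881) ≡ (-370)^440 ≡ 1 (mod 881), i.e. (-370/881) = 1.
Legendre symbol 1 ⇒ 881 is split.

split — (881) = 𝔭₁𝔭₂ with 𝔭₁ ≠ 𝔭₂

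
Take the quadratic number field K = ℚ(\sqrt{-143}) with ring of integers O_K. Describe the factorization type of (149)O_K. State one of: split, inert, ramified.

splits completely

Since -143 ≡ 1 mod 4, the ring of integers is ℤ[(1+√-143)/2] with discriminant -143.
Since gcd(149, -143) = 1 the prime 149 does not ramify.
(-143/149) = 6^74 mod 149 = 1, giving Legendre symbol 1.
(-143/149) = 1, so 149 splits.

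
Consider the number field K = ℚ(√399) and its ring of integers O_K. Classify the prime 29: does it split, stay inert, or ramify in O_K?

29 splits in O_K

399 mod 4 = 3, hence disc K = 4·399 = 1596 and O_K = ℤ[√399].
Since gcd(29, 1596) = 1 the prime 29 does not ramify.
Euler's criterion: 399^14 mod 29 = 1. Thus (399|29) = 1.
d is a quadratic residue mod p, hence 29 splits in O_K.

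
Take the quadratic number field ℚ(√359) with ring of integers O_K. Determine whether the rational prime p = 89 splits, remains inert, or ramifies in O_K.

remains prime (inert)

d = 359 ≡ 3 (mod 4), so O_K = ℤ[√359] and disc(K) = 4d = 1436.
89 ∤ 1436, so 89 is unramified.
Compute (359/89) via Euler: 3^((89-1)/2) mod 89 = 88, so (359/89) = -1.
(359/89) = -1, so 89 is inert.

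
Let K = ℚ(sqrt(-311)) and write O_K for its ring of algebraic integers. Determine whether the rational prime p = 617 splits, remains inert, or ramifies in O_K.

inert — (617) stays prime in O_K

Since -311 ≡ 1 mod 4, the ring of integers is ℤ[(1+√-311)/2] with discriminant -311.
disc(K) = -311 is not divisible by 617; 617 is unramified.
Legendre symbol by Euler's criterion: (-311/617) ≡ (-311)^308 ≡ 616 (mod 617), i.e. (-311/617) = -1.
Legendre symbol -1 ⇒ 617 is inert.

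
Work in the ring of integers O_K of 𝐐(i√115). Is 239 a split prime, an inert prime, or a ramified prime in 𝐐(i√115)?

split — (239) = 𝔭₁𝔭₂ with 𝔭₁ ≠ 𝔭₂

-115 mod 4 = 1, hence disc K = -115 and O_K = ℤ[(1+√-115)/2].
disc(K) = -115 is not divisible by 239; 239 is unramified.
Euler's criterion: (-115)^119 mod 239 = 1. Thus (-115|239) = 1.
(-115/239) = 1, so 239 splits.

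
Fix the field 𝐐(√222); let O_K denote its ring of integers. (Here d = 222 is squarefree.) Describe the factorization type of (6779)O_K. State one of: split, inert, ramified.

p splits

Since 222 ≢ 1 mod 4, the ring of integers is ℤ[√222] with discriminant 4·222 = 888.
6779 ∤ 888, so 6779 is unramified.
Compute (222/6779) via Euler: 222^((6779-1)/2) mod 6779 = 1, so (222/6779) = 1.
d is a quadratic residue mod p, hence 6779 splits in O_K.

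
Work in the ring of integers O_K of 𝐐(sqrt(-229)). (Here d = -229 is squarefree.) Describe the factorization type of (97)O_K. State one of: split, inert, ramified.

-229 mod 4 = 3, hence disc K = 4·(-229) = -916 and O_K = ℤ[√-229].
disc(K) = -916 is not divisible by 97; 97 is unramified.
(-229/97) = 62^48 mod 97 = 1, giving Legendre symbol 1.
d is a quadratic residue mod p, hence 97 splits in O_K.

split — (97) = 𝔭₁𝔭₂ with 𝔭₁ ≠ 𝔭₂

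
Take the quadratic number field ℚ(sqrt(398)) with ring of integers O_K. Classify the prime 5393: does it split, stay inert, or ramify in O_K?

splits completely

Since 398 ≢ 1 mod 4, the ring of integers is ℤ[√398] with discriminant 4·398 = 1592.
Since gcd(5393, 1592) = 1 the prime 5393 does not ramify.
Legendre symbol by Euler's criterion: (398/5393) ≡ 398^2696 ≡ 1 (mod 5393), i.e. (398/5393) = 1.
(398/5393) = 1, so 5393 splits.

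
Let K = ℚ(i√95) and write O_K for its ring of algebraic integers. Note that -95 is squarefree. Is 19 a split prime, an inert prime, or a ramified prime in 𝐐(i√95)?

ramified

-95 mod 4 = 1, hence disc K = -95 and O_K = ℤ[(1+√-95)/2].
Ramification test: 19 | -95. The prime 19 ramifies in K.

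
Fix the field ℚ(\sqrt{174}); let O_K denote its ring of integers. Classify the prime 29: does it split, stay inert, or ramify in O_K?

ramified

174 mod 4 = 2, hence disc K = 4·174 = 696 and O_K = ℤ[√174].
Ramification test: 29 | 696. The prime 29 ramifies in K.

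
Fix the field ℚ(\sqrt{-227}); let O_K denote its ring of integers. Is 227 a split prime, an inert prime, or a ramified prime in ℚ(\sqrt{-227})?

Since -227 ≡ 1 mod 4, the ring of integers is ℤ[(1+√-227)/2] with discriminant -227.
Ramification test: 227 | -227. The prime 227 ramifies in K.

ramified — (227) = 𝔭²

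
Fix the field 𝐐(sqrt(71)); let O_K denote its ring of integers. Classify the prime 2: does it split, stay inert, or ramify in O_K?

ramified

Since 71 ≢ 1 mod 4, the ring of integers is ℤ[√71] with discriminant 4·71 = 284.
Ramification test: 2 | 284. The prime 2 ramifies in K.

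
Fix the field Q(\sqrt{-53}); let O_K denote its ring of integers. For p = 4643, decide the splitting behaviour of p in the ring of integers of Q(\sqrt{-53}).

d = -53 ≡ 3 (mod 4), so O_K = ℤ[√-53] and disc(K) = 4d = -212.
Since gcd(4643, -212) = 1 the prime 4643 does not ramify.
(-53/4643) = 4590^2321 mod 4643 = 1, giving Legendre symbol 1.
(-53/4643) = 1, so 4643 splits.

split — (4643) = 𝔭₁𝔭₂ with 𝔭₁ ≠ 𝔭₂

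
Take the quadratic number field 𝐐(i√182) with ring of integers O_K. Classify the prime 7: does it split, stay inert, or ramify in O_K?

ramified

Since -182 ≢ 1 mod 4, the ring of integers is ℤ[√-182] with discriminant 4·(-182) = -728.
Ramification test: 7 | -728. The prime 7 ramifies in K.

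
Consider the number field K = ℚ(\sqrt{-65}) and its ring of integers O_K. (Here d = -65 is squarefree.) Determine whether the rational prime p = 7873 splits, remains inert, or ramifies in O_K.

splits completely

-65 mod 4 = 3, hence disc K = 4·(-65) = -260 and O_K = ℤ[√-65].
7873 ∤ -260, so 7873 is unramified.
Compute (-65/7873) via Euler: 7808^((7873-1)/2) mod 7873 = 1, so (-65/7873) = 1.
d is a quadratic residue mod p, hence 7873 splits in O_K.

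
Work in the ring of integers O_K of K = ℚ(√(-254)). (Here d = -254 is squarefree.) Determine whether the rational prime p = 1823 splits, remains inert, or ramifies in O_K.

inert

Since -254 ≢ 1 mod 4, the ring of integers is ℤ[√-254] with discriminant 4·(-254) = -1016.
1823 ∤ -1016, so 1823 is unramified.
Legendre symbol by Euler's criterion: (-254/1823) ≡ (-254)^911 ≡ 1822 (mod 1823), i.e. (-254/1823) = -1.
Legendre symbol -1 ⇒ 1823 is inert.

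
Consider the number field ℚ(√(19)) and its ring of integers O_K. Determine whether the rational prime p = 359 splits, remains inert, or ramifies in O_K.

19 mod 4 = 3, hence disc K = 4·19 = 76 and O_K = ℤ[√19].
Since gcd(359, 76) = 1 the prime 359 does not ramify.
(19/359) = 19^179 mod 359 = 358, giving Legendre symbol -1.
(19/359) = -1, so 359 is inert.

359 remains inert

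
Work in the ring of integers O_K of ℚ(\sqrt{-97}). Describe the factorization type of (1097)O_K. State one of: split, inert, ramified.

inert — (1097) stays prime in O_K

Since -97 ≢ 1 mod 4, the ring of integers is ℤ[√-97] with discriminant 4·(-97) = -388.
1097 ∤ -388, so 1097 is unramified.
Compute (-97/1097) via Euler: 1000^((1097-1)/2) mod 1097 = 1096, so (-97/1097) = -1.
d is a non-residue mod p, hence 1097 remains inert in O_K.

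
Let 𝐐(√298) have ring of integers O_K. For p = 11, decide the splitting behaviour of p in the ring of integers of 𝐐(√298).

split — (11) = 𝔭₁𝔭₂ with 𝔭₁ ≠ 𝔭₂

298 mod 4 = 2, hence disc K = 4·298 = 1192 and O_K = ℤ[√298].
Since gcd(11, 1192) = 1 the prime 11 does not ramify.
(298/11) = 1^5 mod 11 = 1, giving Legendre symbol 1.
Legendre symbol 1 ⇒ 11 is split.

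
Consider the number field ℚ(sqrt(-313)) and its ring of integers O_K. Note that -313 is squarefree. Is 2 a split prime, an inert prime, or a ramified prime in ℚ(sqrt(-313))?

ramified — (2) = 𝔭²

d = -313 ≡ 3 (mod 4), so O_K = ℤ[√-313] and disc(K) = 4d = -1252.
2 divides disc(K) = -1252, so 2 ramifies.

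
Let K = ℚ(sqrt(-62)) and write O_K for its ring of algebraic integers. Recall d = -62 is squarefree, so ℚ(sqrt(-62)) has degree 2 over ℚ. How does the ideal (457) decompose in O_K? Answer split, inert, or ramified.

-62 mod 4 = 2, hence disc K = 4·(-62) = -248 and O_K = ℤ[√-62].
457 ∤ -248, so 457 is unramified.
Euler's criterion: (-62)^228 mod 457 = 456. Thus (-62|457) = -1.
Legendre symbol -1 ⇒ 457 is inert.

457 remains inert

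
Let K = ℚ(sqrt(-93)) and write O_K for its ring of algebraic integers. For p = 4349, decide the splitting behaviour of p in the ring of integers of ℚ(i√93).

Since -93 ≢ 1 mod 4, the ring of integers is ℤ[√-93] with discriminant 4·(-93) = -372.
disc(K) = -372 is not divisible by 4349; 4349 is unramified.
Legendre symbol by Euler's criterion: (-93/4349) ≡ (-93)^2174 ≡ 4348 (mod 4349), i.e. (-93/4349) = -1.
d is a non-residue mod p, hence 4349 remains inert in O_K.

inert — (4349) stays prime in O_K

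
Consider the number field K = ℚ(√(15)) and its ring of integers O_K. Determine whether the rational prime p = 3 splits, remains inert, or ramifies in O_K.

ramifies in O_K

15 mod 4 = 3, hence disc K = 4·15 = 60 and O_K = ℤ[√15].
3 divides disc(K) = 60, so 3 ramifies.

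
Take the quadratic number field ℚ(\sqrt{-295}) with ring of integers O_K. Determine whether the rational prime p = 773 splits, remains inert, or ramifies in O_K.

split — (773) = 𝔭₁𝔭₂ with 𝔭₁ ≠ 𝔭₂

Since -295 ≡ 1 mod 4, the ring of integers is ℤ[(1+√-295)/2] with discriminant -295.
disc(K) = -295 is not divisible by 773; 773 is unramified.
Compute (-295/773) via Euler: 478^((773-1)/2) mod 773 = 1, so (-295/773) = 1.
Legendre symbol 1 ⇒ 773 is split.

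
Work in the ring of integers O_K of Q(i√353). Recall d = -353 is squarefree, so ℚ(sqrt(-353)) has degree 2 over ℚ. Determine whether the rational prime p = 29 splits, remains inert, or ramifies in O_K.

splits completely

d = -353 ≡ 3 (mod 4), so O_K = ℤ[√-353] and disc(K) = 4d = -1412.
disc(K) = -1412 is not divisible by 29; 29 is unramified.
(-353/29) = 24^14 mod 29 = 1, giving Legendre symbol 1.
d is a quadratic residue mod p, hence 29 splits in O_K.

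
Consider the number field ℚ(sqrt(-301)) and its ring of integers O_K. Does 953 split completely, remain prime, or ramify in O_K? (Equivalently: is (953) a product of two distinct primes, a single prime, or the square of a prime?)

inert — (953) stays prime in O_K

d = -301 ≡ 3 (mod 4), so O_K = ℤ[√-301] and disc(K) = 4d = -1204.
953 ∤ -1204, so 953 is unramified.
Compute (-301/953) via Euler: 652^((953-1)/2) mod 953 = 952, so (-301/953) = -1.
(-301/953) = -1, so 953 is inert.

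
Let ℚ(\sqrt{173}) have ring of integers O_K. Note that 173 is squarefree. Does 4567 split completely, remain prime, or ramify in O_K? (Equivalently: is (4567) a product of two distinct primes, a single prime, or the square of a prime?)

173 mod 4 = 1, hence disc K = 173 and O_K = ℤ[(1+√173)/2].
disc(K) = 173 is not divisible by 4567; 4567 is unramified.
(173/4567) = 173^2283 mod 4567 = 4566, giving Legendre symbol -1.
(173/4567) = -1, so 4567 is inert.

remains prime (inert)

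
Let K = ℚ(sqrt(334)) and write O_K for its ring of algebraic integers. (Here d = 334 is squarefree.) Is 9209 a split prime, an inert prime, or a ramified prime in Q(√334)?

Since 334 ≢ 1 mod 4, the ring of integers is ℤ[√334] with discriminant 4·334 = 1336.
Since gcd(9209, 1336) = 1 the prime 9209 does not ramify.
(334/9209) = 334^4604 mod 9209 = 1, giving Legendre symbol 1.
(334/9209) = 1, so 9209 splits.

split — (9209) = 𝔭₁𝔭₂ with 𝔭₁ ≠ 𝔭₂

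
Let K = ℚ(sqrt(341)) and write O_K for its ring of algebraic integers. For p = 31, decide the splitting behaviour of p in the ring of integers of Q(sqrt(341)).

ramifies in O_K

d = 341 ≡ 1 (mod 4), so O_K = ℤ[(1+√341)/2] and disc(K) = d = 341.
Ramification test: 31 | 341. The prime 31 ramifies in K.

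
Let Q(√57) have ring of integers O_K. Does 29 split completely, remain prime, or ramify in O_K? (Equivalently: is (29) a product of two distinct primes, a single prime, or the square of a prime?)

d = 57 ≡ 1 (mod 4), so O_K = ℤ[(1+√57)/2] and disc(K) = d = 57.
29 ∤ 57, so 29 is unramified.
Euler's criterion: 57^14 mod 29 = 1. Thus (57|29) = 1.
(57/29) = 1, so 29 splits.

splits completely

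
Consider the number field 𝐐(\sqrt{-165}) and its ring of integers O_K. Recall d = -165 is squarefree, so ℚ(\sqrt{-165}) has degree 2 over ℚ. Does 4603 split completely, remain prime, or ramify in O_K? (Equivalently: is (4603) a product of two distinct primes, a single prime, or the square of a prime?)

splits completely

Since -165 ≢ 1 mod 4, the ring of integers is ℤ[√-165] with discriminant 4·(-165) = -660.
disc(K) = -660 is not divisible by 4603; 4603 is unramified.
(-165/4603) = 4438^2301 mod 4603 = 1, giving Legendre symbol 1.
(-165/4603) = 1, so 4603 splits.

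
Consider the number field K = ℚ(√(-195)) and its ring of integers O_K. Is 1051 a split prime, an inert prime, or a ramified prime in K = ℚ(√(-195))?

p is inert

d = -195 ≡ 1 (mod 4), so O_K = ℤ[(1+√-195)/2] and disc(K) = d = -195.
1051 ∤ -195, so 1051 is unramified.
(-195/1051) = 856^525 mod 1051 = 1050, giving Legendre symbol -1.
(-195/1051) = -1, so 1051 is inert.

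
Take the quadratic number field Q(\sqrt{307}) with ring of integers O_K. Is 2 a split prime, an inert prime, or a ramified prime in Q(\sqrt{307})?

ramified — (2) = 𝔭²

Since 307 ≢ 1 mod 4, the ring of integers is ℤ[√307] with discriminant 4·307 = 1228.
disc(K) = 1228 = 2·614, so p = 2 is ramified.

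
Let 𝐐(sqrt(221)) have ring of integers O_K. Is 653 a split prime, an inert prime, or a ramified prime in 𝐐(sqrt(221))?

653 remains inert

221 mod 4 = 1, hence disc K = 221 and O_K = ℤ[(1+√221)/2].
653 ∤ 221, so 653 is unramified.
Compute (221/653) via Euler: 221^((653-1)/2) mod 653 = 652, so (221/653) = -1.
d is a non-residue mod p, hence 653 remains inert in O_K.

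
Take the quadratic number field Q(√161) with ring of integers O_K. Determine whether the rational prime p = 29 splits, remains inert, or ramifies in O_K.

161 mod 4 = 1, hence disc K = 161 and O_K = ℤ[(1+√161)/2].
Since gcd(29, 161) = 1 the prime 29 does not ramify.
Compute (161/29) via Euler: 16^((29-1)/2) mod 29 = 1, so (161/29) = 1.
Legendre symbol 1 ⇒ 29 is split.

splits completely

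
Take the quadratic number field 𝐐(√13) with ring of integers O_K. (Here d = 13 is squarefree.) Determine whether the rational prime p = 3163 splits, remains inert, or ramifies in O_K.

3163 splits in O_K

Since 13 ≡ 1 mod 4, the ring of integers is ℤ[(1+√13)/2] with discriminant 13.
disc(K) = 13 is not divisible by 3163; 3163 is unramified.
Legendre symbol by Euler's criterion: (13/3163) ≡ 13^1581 ≡ 1 (mod 3163), i.e. (13/3163) = 1.
(13/3163) = 1, so 3163 splits.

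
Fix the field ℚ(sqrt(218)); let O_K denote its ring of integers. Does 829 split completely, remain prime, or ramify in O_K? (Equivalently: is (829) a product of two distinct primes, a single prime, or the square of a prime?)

218 mod 4 = 2, hence disc K = 4·218 = 872 and O_K = ℤ[√218].
disc(K) = 872 is not divisible by 829; 829 is unramified.
Euler's criterion: 218^414 mod 829 = 828. Thus (218|829) = -1.
d is a non-residue mod p, hence 829 remains inert in O_K.

inert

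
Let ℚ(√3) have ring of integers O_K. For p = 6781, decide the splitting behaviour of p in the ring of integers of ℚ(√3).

splits completely

d = 3 ≡ 3 (mod 4), so O_K = ℤ[√3] and disc(K) = 4d = 12.
Since gcd(6781, 12) = 1 the prime 6781 does not ramify.
(3/6781) = 3^3390 mod 6781 = 1, giving Legendre symbol 1.
(3/6781) = 1, so 6781 splits.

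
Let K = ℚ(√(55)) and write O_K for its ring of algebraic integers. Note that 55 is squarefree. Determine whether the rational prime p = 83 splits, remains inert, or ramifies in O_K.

inert

d = 55 ≡ 3 (mod 4), so O_K = ℤ[√55] and disc(K) = 4d = 220.
83 ∤ 220, so 83 is unramified.
Legendre symbol by Euler's criterion: (55/83) ≡ 55^41 ≡ 82 (mod 83), i.e. (55/83) = -1.
(55/83) = -1, so 83 is inert.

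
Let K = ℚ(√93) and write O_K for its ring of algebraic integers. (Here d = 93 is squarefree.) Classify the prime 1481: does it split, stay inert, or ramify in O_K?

splits completely

Since 93 ≡ 1 mod 4, the ring of integers is ℤ[(1+√93)/2] with discriminant 93.
1481 ∤ 93, so 1481 is unramified.
Euler's criterion: 93^740 mod 1481 = 1. Thus (93|1481) = 1.
(93/1481) = 1, so 1481 splits.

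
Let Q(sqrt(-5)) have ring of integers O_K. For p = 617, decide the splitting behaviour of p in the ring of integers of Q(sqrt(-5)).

d = -5 ≡ 3 (mod 4), so O_K = ℤ[√-5] and disc(K) = 4d = -20.
617 ∤ -20, so 617 is unramified.
Legendre symbol by Euler's criterion: (-5/617) ≡ (-5)^308 ≡ 616 (mod 617), i.e. (-5/617) = -1.
d is a non-residue mod p, hence 617 remains inert in O_K.

inert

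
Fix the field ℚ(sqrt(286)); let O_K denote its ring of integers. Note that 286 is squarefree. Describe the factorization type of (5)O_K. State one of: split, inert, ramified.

d = 286 ≡ 2 (mod 4), so O_K = ℤ[√286] and disc(K) = 4d = 1144.
5 ∤ 1144, so 5 is unramified.
Euler's criterion: 286^2 mod 5 = 1. Thus (286|5) = 1.
Legendre symbol 1 ⇒ 5 is split.

5 splits in O_K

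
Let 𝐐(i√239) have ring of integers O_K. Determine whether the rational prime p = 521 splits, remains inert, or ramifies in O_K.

Since -239 ≡ 1 mod 4, the ring of integers is ℤ[(1+√-239)/2] with discriminant -239.
Since gcd(521, -239) = 1 the prime 521 does not ramify.
Euler's criterion: (-239)^260 mod 521 = 520. Thus (-239|521) = -1.
d is a non-residue mod p, hence 521 remains inert in O_K.

p is inert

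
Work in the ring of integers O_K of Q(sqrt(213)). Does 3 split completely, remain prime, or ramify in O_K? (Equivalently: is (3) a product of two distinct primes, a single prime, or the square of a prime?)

ramified

213 mod 4 = 1, hence disc K = 213 and O_K = ℤ[(1+√213)/2].
3 divides disc(K) = 213, so 3 ramifies.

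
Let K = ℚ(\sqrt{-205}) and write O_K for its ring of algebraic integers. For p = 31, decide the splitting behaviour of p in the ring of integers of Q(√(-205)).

inert — (31) stays prime in O_K

d = -205 ≡ 3 (mod 4), so O_K = ℤ[√-205] and disc(K) = 4d = -820.
disc(K) = -820 is not divisible by 31; 31 is unramified.
Compute (-205/31) via Euler: 12^((31-1)/2) mod 31 = 30, so (-205/31) = -1.
(-205/31) = -1, so 31 is inert.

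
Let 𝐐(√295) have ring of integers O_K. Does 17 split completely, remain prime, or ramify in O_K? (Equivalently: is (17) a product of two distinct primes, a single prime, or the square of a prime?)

295 mod 4 = 3, hence disc K = 4·295 = 1180 and O_K = ℤ[√295].
Since gcd(17, 1180) = 1 the prime 17 does not ramify.
(295/17) = 6^8 mod 17 = 16, giving Legendre symbol -1.
(295/17) = -1, so 17 is inert.

inert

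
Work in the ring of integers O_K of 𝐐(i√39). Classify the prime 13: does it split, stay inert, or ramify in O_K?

ramifies in O_K

Since -39 ≡ 1 mod 4, the ring of integers is ℤ[(1+√-39)/2] with discriminant -39.
13 divides disc(K) = -39, so 13 ramifies.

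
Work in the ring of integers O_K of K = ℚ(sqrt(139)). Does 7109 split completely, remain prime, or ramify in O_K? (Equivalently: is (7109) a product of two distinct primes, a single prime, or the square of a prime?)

d = 139 ≡ 3 (mod 4), so O_K = ℤ[√139] and disc(K) = 4d = 556.
disc(K) = 556 is not divisible by 7109; 7109 is unramified.
Euler's criterion: 139^3554 mod 7109 = 1. Thus (139|7109) = 1.
d is a quadratic residue mod p, hence 7109 splits in O_K.

split — (7109) = 𝔭₁𝔭₂ with 𝔭₁ ≠ 𝔭₂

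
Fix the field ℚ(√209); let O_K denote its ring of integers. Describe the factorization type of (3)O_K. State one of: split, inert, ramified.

Since 209 ≡ 1 mod 4, the ring of integers is ℤ[(1+√209)/2] with discriminant 209.
Since gcd(3, 209) = 1 the prime 3 does not ramify.
Euler's criterion: 209^1 mod 3 = 2. Thus (209|3) = -1.
Legendre symbol -1 ⇒ 3 is inert.

remains prime (inert)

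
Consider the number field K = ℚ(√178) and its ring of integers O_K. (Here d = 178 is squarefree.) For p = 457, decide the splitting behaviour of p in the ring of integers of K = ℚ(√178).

178 mod 4 = 2, hence disc K = 4·178 = 712 and O_K = ℤ[√178].
457 ∤ 712, so 457 is unramified.
Compute (178/457) via Euler: 178^((457-1)/2) mod 457 = 456, so (178/457) = -1.
(178/457) = -1, so 457 is inert.

457 remains inert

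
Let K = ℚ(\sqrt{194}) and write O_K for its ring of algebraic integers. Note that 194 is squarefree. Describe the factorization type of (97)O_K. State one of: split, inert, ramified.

194 mod 4 = 2, hence disc K = 4·194 = 776 and O_K = ℤ[√194].
disc(K) = 776 = 97·8, so p = 97 is ramified.

ramified — (97) = 𝔭²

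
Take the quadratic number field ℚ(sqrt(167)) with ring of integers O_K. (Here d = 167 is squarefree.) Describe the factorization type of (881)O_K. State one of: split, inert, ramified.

p is inert

d = 167 ≡ 3 (mod 4), so O_K = ℤ[√167] and disc(K) = 4d = 668.
disc(K) = 668 is not divisible by 881; 881 is unramified.
Legendre symbol by Euler's criterion: (167/881) ≡ 167^440 ≡ 880 (mod 881), i.e. (167/881) = -1.
(167/881) = -1, so 881 is inert.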